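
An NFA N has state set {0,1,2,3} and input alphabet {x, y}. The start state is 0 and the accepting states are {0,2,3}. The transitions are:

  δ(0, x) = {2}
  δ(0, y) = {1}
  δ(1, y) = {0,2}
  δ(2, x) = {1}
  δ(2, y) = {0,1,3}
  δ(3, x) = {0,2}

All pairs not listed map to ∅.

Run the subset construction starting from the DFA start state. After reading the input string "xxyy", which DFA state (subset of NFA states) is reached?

{0,1,3}

Start: {0}.
δ(0,x) = {2}.
Union: {2}.
After x: {2}.
δ(2,x) = {1}.
Union: {1}.
After x: {1}.
δ(1,y) = {0,2}.
Union: {0,2}.
After y: {0,2}.
δ(0,y) = {1}; δ(2,y) = {0,1,3}.
Union: {0,1,3}.
After y: {0,1,3}.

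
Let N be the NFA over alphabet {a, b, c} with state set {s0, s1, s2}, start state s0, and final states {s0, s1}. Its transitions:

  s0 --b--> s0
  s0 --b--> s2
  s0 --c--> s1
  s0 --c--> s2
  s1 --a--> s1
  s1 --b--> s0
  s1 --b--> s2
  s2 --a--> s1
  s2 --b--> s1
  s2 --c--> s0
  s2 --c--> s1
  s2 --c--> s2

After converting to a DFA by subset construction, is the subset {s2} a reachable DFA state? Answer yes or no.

no

Start state of the DFA: {s0}.
{s0} --a--> ∅  [new]
{s0} --b--> {s0, s2}  [new]
{s0} --c--> {s1, s2}  [new]
∅ --a--> ∅  [seen]
∅ --b--> ∅  [seen]
∅ --c--> ∅  [seen]
{s0, s2} --a--> {s1}  [new]
{s0, s2} --b--> {s0, s1, s2}  [new]
{s0, s2} --c--> {s0, s1, s2}  [seen]
{s1, s2} --a--> {s1}  [seen]
{s1, s2} --b--> {s0, s1, s2}  [seen]
{s1, s2} --c--> {s0, s1, s2}  [seen]
{s1} --a--> {s1}  [seen]
{s1} --b--> {s0, s2}  [seen]
{s1} --c--> ∅  [seen]
{s0, s1, s2} --a--> {s1}  [seen]
{s0, s1, s2} --b--> {s0, s1, s2}  [seen]
{s0, s1, s2} --c--> {s0, s1, s2}  [seen]
Reachable DFA states: {s0}, ∅, {s0, s2}, {s1, s2}, {s1}, {s0, s1, s2}.
{s2} is not among them.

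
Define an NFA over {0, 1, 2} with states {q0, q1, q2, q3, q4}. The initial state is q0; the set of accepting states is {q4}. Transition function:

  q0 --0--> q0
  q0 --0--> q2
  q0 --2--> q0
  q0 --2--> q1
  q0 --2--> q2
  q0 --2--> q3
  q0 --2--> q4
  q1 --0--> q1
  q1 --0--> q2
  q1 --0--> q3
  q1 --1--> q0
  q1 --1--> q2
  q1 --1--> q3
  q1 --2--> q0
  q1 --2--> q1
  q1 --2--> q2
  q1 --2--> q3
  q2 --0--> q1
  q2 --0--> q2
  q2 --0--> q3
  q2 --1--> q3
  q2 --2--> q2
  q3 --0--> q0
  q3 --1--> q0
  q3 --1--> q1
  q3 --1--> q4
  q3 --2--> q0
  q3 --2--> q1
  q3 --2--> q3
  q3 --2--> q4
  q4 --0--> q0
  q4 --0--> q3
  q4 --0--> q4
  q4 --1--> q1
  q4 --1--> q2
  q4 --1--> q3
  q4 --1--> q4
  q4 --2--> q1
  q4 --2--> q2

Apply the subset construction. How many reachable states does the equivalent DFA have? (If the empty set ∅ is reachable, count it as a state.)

8

Start state of the DFA: {q0}.
{q0} --0--> {q0, q2}  [new]
{q0} --1--> ∅  [new]
{q0} --2--> {q0, q1, q2, q3, q4}  [new]
{q0, q2} --0--> {q0, q1, q2, q3}  [new]
{q0, q2} --1--> {q3}  [new]
{q0, q2} --2--> {q0, q1, q2, q3, q4}  [seen]
∅ --0--> ∅  [seen]
∅ --1--> ∅  [seen]
∅ --2--> ∅  [seen]
{q0, q1, q2, q3, q4} --0--> {q0, q1, q2, q3, q4}  [seen]
{q0, q1, q2, q3, q4} --1--> {q0, q1, q2, q3, q4}  [seen]
{q0, q1, q2, q3, q4} --2--> {q0, q1, q2, q3, q4}  [seen]
{q0, q1, q2, q3} --0--> {q0, q1, q2, q3}  [seen]
{q0, q1, q2, q3} --1--> {q0, q1, q2, q3, q4}  [seen]
{q0, q1, q2, q3} --2--> {q0, q1, q2, q3, q4}  [seen]
{q3} --0--> {q0}  [seen]
{q3} --1--> {q0, q1, q4}  [new]
{q3} --2--> {q0, q1, q3, q4}  [new]
{q0, q1, q4} --0--> {q0, q1, q2, q3, q4}  [seen]
{q0, q1, q4} --1--> {q0, q1, q2, q3, q4}  [seen]
{q0, q1, q4} --2--> {q0, q1, q2, q3, q4}  [seen]
{q0, q1, q3, q4} --0--> {q0, q1, q2, q3, q4}  [seen]
{q0, q1, q3, q4} --1--> {q0, q1, q2, q3, q4}  [seen]
{q0, q1, q3, q4} --2--> {q0, q1, q2, q3, q4}  [seen]
Reachable DFA states: {q0}, {q0, q2}, ∅, {q0, q1, q2, q3, q4}, {q0, q1, q2, q3}, {q3}, {q0, q1, q4}, {q0, q1, q3, q4}.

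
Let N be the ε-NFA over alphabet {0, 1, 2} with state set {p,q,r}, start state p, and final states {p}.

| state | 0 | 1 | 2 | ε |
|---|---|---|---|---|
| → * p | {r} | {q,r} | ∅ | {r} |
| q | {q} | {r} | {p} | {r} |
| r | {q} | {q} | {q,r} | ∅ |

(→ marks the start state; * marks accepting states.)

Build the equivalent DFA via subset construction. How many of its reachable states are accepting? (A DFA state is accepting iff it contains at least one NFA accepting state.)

Start state of the DFA: {p,r} (ε-closure of the NFA start).
{p,r} --0--> {q,r}  [new]
{p,r} --1--> {q,r}  [seen]
{p,r} --2--> {q,r}  [seen]
{q,r} --0--> {q,r}  [seen]
{q,r} --1--> {q,r}  [seen]
{q,r} --2--> {p,q,r}  [new]
{p,q,r} --0--> {q,r}  [seen]
{p,q,r} --1--> {q,r}  [seen]
{p,q,r} --2--> {p,q,r}  [seen]
Reachable DFA states: {p,r}, {q,r}, {p,q,r}.
Accepting DFA states (contain an NFA accepting state): {p,r}, {p,q,r}.

2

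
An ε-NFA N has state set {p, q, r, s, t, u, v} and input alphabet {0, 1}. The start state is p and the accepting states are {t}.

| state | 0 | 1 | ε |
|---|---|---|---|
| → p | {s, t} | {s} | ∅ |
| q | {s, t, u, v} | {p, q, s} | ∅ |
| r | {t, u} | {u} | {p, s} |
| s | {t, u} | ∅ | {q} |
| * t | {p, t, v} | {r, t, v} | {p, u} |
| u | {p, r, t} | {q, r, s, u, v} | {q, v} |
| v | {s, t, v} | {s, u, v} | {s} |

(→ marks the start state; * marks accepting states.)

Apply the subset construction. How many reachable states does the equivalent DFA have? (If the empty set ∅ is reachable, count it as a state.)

5

Start state of the DFA: {p} (ε-closure of the NFA start).
{p} --0--> {p, q, s, t, u, v}  [new]
{p} --1--> {q, s}  [new]
{p, q, s, t, u, v} --0--> {p, q, r, s, t, u, v}  [new]
{p, q, s, t, u, v} --1--> {p, q, r, s, t, u, v}  [seen]
{q, s} --0--> {p, q, s, t, u, v}  [seen]
{q, s} --1--> {p, q, s}  [new]
{p, q, r, s, t, u, v} --0--> {p, q, r, s, t, u, v}  [seen]
{p, q, r, s, t, u, v} --1--> {p, q, r, s, t, u, v}  [seen]
{p, q, s} --0--> {p, q, s, t, u, v}  [seen]
{p, q, s} --1--> {p, q, s}  [seen]
Reachable DFA states: {p}, {p, q, s, t, u, v}, {q, s}, {p, q, r, s, t, u, v}, {p, q, s}.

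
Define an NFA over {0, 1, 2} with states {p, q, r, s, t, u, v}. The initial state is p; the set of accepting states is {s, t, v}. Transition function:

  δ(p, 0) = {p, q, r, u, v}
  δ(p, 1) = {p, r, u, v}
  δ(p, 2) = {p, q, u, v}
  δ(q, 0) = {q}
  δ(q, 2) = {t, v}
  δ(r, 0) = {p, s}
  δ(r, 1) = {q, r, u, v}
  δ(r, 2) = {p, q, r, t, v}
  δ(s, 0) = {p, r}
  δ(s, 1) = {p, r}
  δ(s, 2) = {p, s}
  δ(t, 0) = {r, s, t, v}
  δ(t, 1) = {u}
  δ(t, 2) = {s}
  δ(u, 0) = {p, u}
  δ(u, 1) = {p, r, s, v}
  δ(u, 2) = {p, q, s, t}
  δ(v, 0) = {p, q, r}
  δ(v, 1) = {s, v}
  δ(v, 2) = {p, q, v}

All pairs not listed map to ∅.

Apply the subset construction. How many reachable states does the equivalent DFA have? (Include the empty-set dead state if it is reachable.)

8

Start state of the DFA: {p}.
{p} --0--> {p, q, r, u, v}  [new]
{p} --1--> {p, r, u, v}  [new]
{p} --2--> {p, q, u, v}  [new]
{p, q, r, u, v} --0--> {p, q, r, s, u, v}  [new]
{p, q, r, u, v} --1--> {p, q, r, s, u, v}  [seen]
{p, q, r, u, v} --2--> {p, q, r, s, t, u, v}  [new]
{p, r, u, v} --0--> {p, q, r, s, u, v}  [seen]
{p, r, u, v} --1--> {p, q, r, s, u, v}  [seen]
{p, r, u, v} --2--> {p, q, r, s, t, u, v}  [seen]
{p, q, u, v} --0--> {p, q, r, u, v}  [seen]
{p, q, u, v} --1--> {p, r, s, u, v}  [new]
{p, q, u, v} --2--> {p, q, s, t, u, v}  [new]
{p, q, r, s, u, v} --0--> {p, q, r, s, u, v}  [seen]
{p, q, r, s, u, v} --1--> {p, q, r, s, u, v}  [seen]
{p, q, r, s, u, v} --2--> {p, q, r, s, t, u, v}  [seen]
{p, q, r, s, t, u, v} --0--> {p, q, r, s, t, u, v}  [seen]
{p, q, r, s, t, u, v} --1--> {p, q, r, s, u, v}  [seen]
{p, q, r, s, t, u, v} --2--> {p, q, r, s, t, u, v}  [seen]
{p, r, s, u, v} --0--> {p, q, r, s, u, v}  [seen]
{p, r, s, u, v} --1--> {p, q, r, s, u, v}  [seen]
{p, r, s, u, v} --2--> {p, q, r, s, t, u, v}  [seen]
{p, q, s, t, u, v} --0--> {p, q, r, s, t, u, v}  [seen]
{p, q, s, t, u, v} --1--> {p, r, s, u, v}  [seen]
{p, q, s, t, u, v} --2--> {p, q, s, t, u, v}  [seen]
Reachable DFA states: {p}, {p, q, r, u, v}, {p, r, u, v}, {p, q, u, v}, {p, q, r, s, u, v}, {p, q, r, s, t, u, v}, {p, r, s, u, v}, {p, q, s, t, u, v}.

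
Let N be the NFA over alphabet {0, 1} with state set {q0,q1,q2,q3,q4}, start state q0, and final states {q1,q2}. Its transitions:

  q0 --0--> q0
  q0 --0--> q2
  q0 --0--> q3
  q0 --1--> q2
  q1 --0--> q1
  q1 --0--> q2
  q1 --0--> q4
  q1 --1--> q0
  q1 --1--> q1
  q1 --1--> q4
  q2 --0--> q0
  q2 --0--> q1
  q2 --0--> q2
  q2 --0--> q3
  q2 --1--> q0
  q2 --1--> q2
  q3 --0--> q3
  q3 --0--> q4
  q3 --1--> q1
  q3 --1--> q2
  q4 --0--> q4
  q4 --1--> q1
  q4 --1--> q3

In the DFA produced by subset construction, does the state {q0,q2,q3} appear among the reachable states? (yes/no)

Start state of the DFA: {q0}.
{q0} --0--> {q0,q2,q3}  [new]
{q0} --1--> {q2}  [new]
{q0,q2,q3} --0--> {q0,q1,q2,q3,q4}  [new]
{q0,q2,q3} --1--> {q0,q1,q2}  [new]
{q2} --0--> {q0,q1,q2,q3}  [new]
{q2} --1--> {q0,q2}  [new]
{q0,q1,q2,q3,q4} --0--> {q0,q1,q2,q3,q4}  [seen]
{q0,q1,q2,q3,q4} --1--> {q0,q1,q2,q3,q4}  [seen]
{q0,q1,q2} --0--> {q0,q1,q2,q3,q4}  [seen]
{q0,q1,q2} --1--> {q0,q1,q2,q4}  [new]
{q0,q1,q2,q3} --0--> {q0,q1,q2,q3,q4}  [seen]
{q0,q1,q2,q3} --1--> {q0,q1,q2,q4}  [seen]
{q0,q2} --0--> {q0,q1,q2,q3}  [seen]
{q0,q2} --1--> {q0,q2}  [seen]
{q0,q1,q2,q4} --0--> {q0,q1,q2,q3,q4}  [seen]
{q0,q1,q2,q4} --1--> {q0,q1,q2,q3,q4}  [seen]
Reachable DFA states: {q0}, {q0,q2,q3}, {q2}, {q0,q1,q2,q3,q4}, {q0,q1,q2}, {q0,q1,q2,q3}, {q0,q2}, {q0,q1,q2,q4}.
{q0,q2,q3} is among them.

yes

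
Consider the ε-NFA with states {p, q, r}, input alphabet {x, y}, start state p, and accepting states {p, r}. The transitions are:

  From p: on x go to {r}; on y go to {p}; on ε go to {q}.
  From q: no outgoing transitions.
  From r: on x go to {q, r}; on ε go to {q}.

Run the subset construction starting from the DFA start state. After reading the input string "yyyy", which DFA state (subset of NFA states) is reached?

{p, q}

Start: {p, q}.
δ(p,y) = {p}; δ(q,y) = ∅.
Union: {p}.
ε-closure gives {p, q}.
After y: {p, q}.
δ(p,y) = {p}; δ(q,y) = ∅.
Union: {p}.
ε-closure gives {p, q}.
After y: {p, q}.
δ(p,y) = {p}; δ(q,y) = ∅.
Union: {p}.
ε-closure gives {p, q}.
After y: {p, q}.
δ(p,y) = {p}; δ(q,y) = ∅.
Union: {p}.
ε-closure gives {p, q}.
After y: {p, q}.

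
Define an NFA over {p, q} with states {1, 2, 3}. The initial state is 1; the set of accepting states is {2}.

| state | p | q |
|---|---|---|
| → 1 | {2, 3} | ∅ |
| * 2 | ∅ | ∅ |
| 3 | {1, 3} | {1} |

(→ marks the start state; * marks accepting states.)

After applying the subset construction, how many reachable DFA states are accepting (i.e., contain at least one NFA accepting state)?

Start state of the DFA: {1}.
{1} --p--> {2, 3}  [new]
{1} --q--> ∅  [new]
{2, 3} --p--> {1, 3}  [new]
{2, 3} --q--> {1}  [seen]
∅ --p--> ∅  [seen]
∅ --q--> ∅  [seen]
{1, 3} --p--> {1, 2, 3}  [new]
{1, 3} --q--> {1}  [seen]
{1, 2, 3} --p--> {1, 2, 3}  [seen]
{1, 2, 3} --q--> {1}  [seen]
Reachable DFA states: {1}, {2, 3}, ∅, {1, 3}, {1, 2, 3}.
Accepting DFA states (contain an NFA accepting state): {2, 3}, {1, 2, 3}.

2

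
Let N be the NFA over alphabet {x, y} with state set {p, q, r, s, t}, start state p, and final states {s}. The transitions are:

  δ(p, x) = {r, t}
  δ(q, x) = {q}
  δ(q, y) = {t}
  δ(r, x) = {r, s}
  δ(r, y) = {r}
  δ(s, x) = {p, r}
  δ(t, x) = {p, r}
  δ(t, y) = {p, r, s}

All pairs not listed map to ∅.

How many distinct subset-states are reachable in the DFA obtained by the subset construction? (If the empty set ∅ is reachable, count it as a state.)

7

Start state of the DFA: {p}.
{p} --x--> {r, t}  [new]
{p} --y--> ∅  [new]
{r, t} --x--> {p, r, s}  [new]
{r, t} --y--> {p, r, s}  [seen]
∅ --x--> ∅  [seen]
∅ --y--> ∅  [seen]
{p, r, s} --x--> {p, r, s, t}  [new]
{p, r, s} --y--> {r}  [new]
{p, r, s, t} --x--> {p, r, s, t}  [seen]
{p, r, s, t} --y--> {p, r, s}  [seen]
{r} --x--> {r, s}  [new]
{r} --y--> {r}  [seen]
{r, s} --x--> {p, r, s}  [seen]
{r, s} --y--> {r}  [seen]
Reachable DFA states: {p}, {r, t}, ∅, {p, r, s}, {p, r, s, t}, {r}, {r, s}.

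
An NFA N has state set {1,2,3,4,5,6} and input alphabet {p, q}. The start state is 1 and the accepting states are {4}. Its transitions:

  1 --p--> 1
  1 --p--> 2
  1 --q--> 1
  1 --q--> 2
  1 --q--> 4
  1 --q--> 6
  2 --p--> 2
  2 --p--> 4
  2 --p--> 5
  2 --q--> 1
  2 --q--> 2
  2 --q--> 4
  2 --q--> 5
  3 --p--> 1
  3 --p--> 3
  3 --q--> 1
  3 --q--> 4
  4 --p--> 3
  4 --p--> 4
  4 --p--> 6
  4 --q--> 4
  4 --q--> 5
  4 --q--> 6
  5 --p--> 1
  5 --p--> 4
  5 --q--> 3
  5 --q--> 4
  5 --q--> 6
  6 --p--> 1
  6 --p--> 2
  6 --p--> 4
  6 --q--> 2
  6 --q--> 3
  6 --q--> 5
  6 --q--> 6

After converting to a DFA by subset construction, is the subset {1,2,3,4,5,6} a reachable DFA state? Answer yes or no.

Start state of the DFA: {1}.
{1} --p--> {1,2}  [new]
{1} --q--> {1,2,4,6}  [new]
{1,2} --p--> {1,2,4,5}  [new]
{1,2} --q--> {1,2,4,5,6}  [new]
{1,2,4,6} --p--> {1,2,3,4,5,6}  [new]
{1,2,4,6} --q--> {1,2,3,4,5,6}  [seen]
{1,2,4,5} --p--> {1,2,3,4,5,6}  [seen]
{1,2,4,5} --q--> {1,2,3,4,5,6}  [seen]
{1,2,4,5,6} --p--> {1,2,3,4,5,6}  [seen]
{1,2,4,5,6} --q--> {1,2,3,4,5,6}  [seen]
{1,2,3,4,5,6} --p--> {1,2,3,4,5,6}  [seen]
{1,2,3,4,5,6} --q--> {1,2,3,4,5,6}  [seen]
Reachable DFA states: {1}, {1,2}, {1,2,4,6}, {1,2,4,5}, {1,2,4,5,6}, {1,2,3,4,5,6}.
{1,2,3,4,5,6} is among them.

yes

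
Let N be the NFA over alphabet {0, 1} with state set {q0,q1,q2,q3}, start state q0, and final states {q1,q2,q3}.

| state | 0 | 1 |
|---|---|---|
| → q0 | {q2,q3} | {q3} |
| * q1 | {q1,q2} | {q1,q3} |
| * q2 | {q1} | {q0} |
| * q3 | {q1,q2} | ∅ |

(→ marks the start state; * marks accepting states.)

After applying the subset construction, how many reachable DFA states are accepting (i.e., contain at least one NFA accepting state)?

6

Start state of the DFA: {q0}.
{q0} --0--> {q2,q3}  [new]
{q0} --1--> {q3}  [new]
{q2,q3} --0--> {q1,q2}  [new]
{q2,q3} --1--> {q0}  [seen]
{q3} --0--> {q1,q2}  [seen]
{q3} --1--> ∅  [new]
{q1,q2} --0--> {q1,q2}  [seen]
{q1,q2} --1--> {q0,q1,q3}  [new]
∅ --0--> ∅  [seen]
∅ --1--> ∅  [seen]
{q0,q1,q3} --0--> {q1,q2,q3}  [new]
{q0,q1,q3} --1--> {q1,q3}  [new]
{q1,q2,q3} --0--> {q1,q2}  [seen]
{q1,q2,q3} --1--> {q0,q1,q3}  [seen]
{q1,q3} --0--> {q1,q2}  [seen]
{q1,q3} --1--> {q1,q3}  [seen]
Reachable DFA states: {q0}, {q2,q3}, {q3}, {q1,q2}, ∅, {q0,q1,q3}, {q1,q2,q3}, {q1,q3}.
Accepting DFA states (contain an NFA accepting state): {q2,q3}, {q3}, {q1,q2}, {q0,q1,q3}, {q1,q2,q3}, {q1,q3}.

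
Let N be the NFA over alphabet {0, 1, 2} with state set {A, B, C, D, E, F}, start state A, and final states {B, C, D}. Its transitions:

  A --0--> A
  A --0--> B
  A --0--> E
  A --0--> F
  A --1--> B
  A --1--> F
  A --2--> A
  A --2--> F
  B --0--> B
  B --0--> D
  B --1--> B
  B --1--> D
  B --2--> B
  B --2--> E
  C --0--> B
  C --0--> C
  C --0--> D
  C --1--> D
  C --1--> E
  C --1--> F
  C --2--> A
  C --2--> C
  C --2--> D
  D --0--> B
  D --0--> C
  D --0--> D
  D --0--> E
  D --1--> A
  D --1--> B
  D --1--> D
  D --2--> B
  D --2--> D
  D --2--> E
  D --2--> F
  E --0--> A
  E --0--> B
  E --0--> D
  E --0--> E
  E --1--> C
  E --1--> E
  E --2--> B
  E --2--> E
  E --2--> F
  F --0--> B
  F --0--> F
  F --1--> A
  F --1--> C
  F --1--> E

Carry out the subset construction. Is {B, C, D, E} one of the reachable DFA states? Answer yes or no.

yes

Start state of the DFA: {A}.
{A} --0--> {A, B, E, F}  [new]
{A} --1--> {B, F}  [new]
{A} --2--> {A, F}  [new]
{A, B, E, F} --0--> {A, B, D, E, F}  [new]
{A, B, E, F} --1--> {A, B, C, D, E, F}  [new]
{A, B, E, F} --2--> {A, B, E, F}  [seen]
{B, F} --0--> {B, D, F}  [new]
{B, F} --1--> {A, B, C, D, E}  [new]
{B, F} --2--> {B, E}  [new]
{A, F} --0--> {A, B, E, F}  [seen]
{A, F} --1--> {A, B, C, E, F}  [new]
{A, F} --2--> {A, F}  [seen]
{A, B, D, E, F} --0--> {A, B, C, D, E, F}  [seen]
{A, B, D, E, F} --1--> {A, B, C, D, E, F}  [seen]
{A, B, D, E, F} --2--> {A, B, D, E, F}  [seen]
{A, B, C, D, E, F} --0--> {A, B, C, D, E, F}  [seen]
{A, B, C, D, E, F} --1--> {A, B, C, D, E, F}  [seen]
{A, B, C, D, E, F} --2--> {A, B, C, D, E, F}  [seen]
{B, D, F} --0--> {B, C, D, E, F}  [new]
{B, D, F} --1--> {A, B, C, D, E}  [seen]
{B, D, F} --2--> {B, D, E, F}  [new]
{A, B, C, D, E} --0--> {A, B, C, D, E, F}  [seen]
{A, B, C, D, E} --1--> {A, B, C, D, E, F}  [seen]
{A, B, C, D, E} --2--> {A, B, C, D, E, F}  [seen]
{B, E} --0--> {A, B, D, E}  [new]
{B, E} --1--> {B, C, D, E}  [new]
{B, E} --2--> {B, E, F}  [new]
{A, B, C, E, F} --0--> {A, B, C, D, E, F}  [seen]
{A, B, C, E, F} --1--> {A, B, C, D, E, F}  [seen]
{A, B, C, E, F} --2--> {A, B, C, D, E, F}  [seen]
{B, C, D, E, F} --0--> {A, B, C, D, E, F}  [seen]
{B, C, D, E, F} --1--> {A, B, C, D, E, F}  [seen]
{B, C, D, E, F} --2--> {A, B, C, D, E, F}  [seen]
{B, D, E, F} --0--> {A, B, C, D, E, F}  [seen]
{B, D, E, F} --1--> {A, B, C, D, E}  [seen]
{B, D, E, F} --2--> {B, D, E, F}  [seen]
{A, B, D, E} --0--> {A, B, C, D, E, F}  [seen]
{A, B, D, E} --1--> {A, B, C, D, E, F}  [seen]
{A, B, D, E} --2--> {A, B, D, E, F}  [seen]
{B, C, D, E} --0--> {A, B, C, D, E}  [seen]
{B, C, D, E} --1--> {A, B, C, D, E, F}  [seen]
{B, C, D, E} --2--> {A, B, C, D, E, F}  [seen]
{B, E, F} --0--> {A, B, D, E, F}  [seen]
{B, E, F} --1--> {A, B, C, D, E}  [seen]
{B, E, F} --2--> {B, E, F}  [seen]
Reachable DFA states: {A}, {A, B, E, F}, {B, F}, {A, F}, {A, B, D, E, F}, {A, B, C, D, E, F}, {B, D, F}, {A, B, C, D, E}, {B, E}, {A, B, C, E, F}, {B, C, D, E, F}, {B, D, E, F}, {A, B, D, E}, {B, C, D, E}, {B, E, F}.
{B, C, D, E} is among them.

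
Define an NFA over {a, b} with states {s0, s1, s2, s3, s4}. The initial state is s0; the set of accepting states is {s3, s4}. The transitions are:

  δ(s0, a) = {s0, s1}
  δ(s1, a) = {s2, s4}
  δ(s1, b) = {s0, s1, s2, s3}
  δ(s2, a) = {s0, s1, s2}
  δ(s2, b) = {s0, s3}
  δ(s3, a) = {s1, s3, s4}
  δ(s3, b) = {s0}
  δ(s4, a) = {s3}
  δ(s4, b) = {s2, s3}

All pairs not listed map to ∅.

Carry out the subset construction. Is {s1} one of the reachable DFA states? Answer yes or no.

Start state of the DFA: {s0}.
{s0} --a--> {s0, s1}  [new]
{s0} --b--> ∅  [new]
{s0, s1} --a--> {s0, s1, s2, s4}  [new]
{s0, s1} --b--> {s0, s1, s2, s3}  [new]
∅ --a--> ∅  [seen]
∅ --b--> ∅  [seen]
{s0, s1, s2, s4} --a--> {s0, s1, s2, s3, s4}  [new]
{s0, s1, s2, s4} --b--> {s0, s1, s2, s3}  [seen]
{s0, s1, s2, s3} --a--> {s0, s1, s2, s3, s4}  [seen]
{s0, s1, s2, s3} --b--> {s0, s1, s2, s3}  [seen]
{s0, s1, s2, s3, s4} --a--> {s0, s1, s2, s3, s4}  [seen]
{s0, s1, s2, s3, s4} --b--> {s0, s1, s2, s3}  [seen]
Reachable DFA states: {s0}, {s0, s1}, ∅, {s0, s1, s2, s4}, {s0, s1, s2, s3}, {s0, s1, s2, s3, s4}.
{s1} is not among them.

no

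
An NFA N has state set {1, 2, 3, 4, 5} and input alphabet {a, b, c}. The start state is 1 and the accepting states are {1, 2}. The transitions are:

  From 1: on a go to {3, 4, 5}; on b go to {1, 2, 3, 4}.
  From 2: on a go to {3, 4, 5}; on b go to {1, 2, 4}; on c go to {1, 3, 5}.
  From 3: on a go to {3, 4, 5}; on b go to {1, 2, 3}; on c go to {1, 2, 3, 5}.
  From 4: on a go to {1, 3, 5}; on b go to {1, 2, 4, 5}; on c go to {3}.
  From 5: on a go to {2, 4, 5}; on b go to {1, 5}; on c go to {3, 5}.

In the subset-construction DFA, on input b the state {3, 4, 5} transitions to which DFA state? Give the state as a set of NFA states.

{1, 2, 3, 4, 5}

δ(3,b) = {1, 2, 3}; δ(4,b) = {1, 2, 4, 5}; δ(5,b) = {1, 5}.
Union: {1, 2, 3, 4, 5}.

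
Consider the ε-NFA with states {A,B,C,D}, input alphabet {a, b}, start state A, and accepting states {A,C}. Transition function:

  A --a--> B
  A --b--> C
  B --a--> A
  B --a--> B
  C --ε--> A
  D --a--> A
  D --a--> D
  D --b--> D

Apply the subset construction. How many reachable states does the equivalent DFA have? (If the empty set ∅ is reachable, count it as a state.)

Start state of the DFA: {A} (ε-closure of the NFA start).
{A} --a--> {B}  [new]
{A} --b--> {A,C}  [new]
{B} --a--> {A,B}  [new]
{B} --b--> ∅  [new]
{A,C} --a--> {B}  [seen]
{A,C} --b--> {A,C}  [seen]
{A,B} --a--> {A,B}  [seen]
{A,B} --b--> {A,C}  [seen]
∅ --a--> ∅  [seen]
∅ --b--> ∅  [seen]
Reachable DFA states: {A}, {B}, {A,C}, {A,B}, ∅.

5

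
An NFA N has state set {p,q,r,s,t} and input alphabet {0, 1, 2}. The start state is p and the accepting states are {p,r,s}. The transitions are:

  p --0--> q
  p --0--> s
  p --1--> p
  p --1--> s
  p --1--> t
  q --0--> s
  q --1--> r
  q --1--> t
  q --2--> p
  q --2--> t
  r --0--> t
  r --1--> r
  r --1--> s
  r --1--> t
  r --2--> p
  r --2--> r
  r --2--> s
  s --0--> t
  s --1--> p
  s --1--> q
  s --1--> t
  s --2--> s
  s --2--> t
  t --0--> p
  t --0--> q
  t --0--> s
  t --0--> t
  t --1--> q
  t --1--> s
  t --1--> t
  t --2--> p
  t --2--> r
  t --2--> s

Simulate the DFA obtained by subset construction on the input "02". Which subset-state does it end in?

Start: {p}.
δ(p,0) = {q,s}.
Union: {q,s}.
After 0: {q,s}.
δ(q,2) = {p,t}; δ(s,2) = {s,t}.
Union: {p,s,t}.
After 2: {p,s,t}.

{p,s,t}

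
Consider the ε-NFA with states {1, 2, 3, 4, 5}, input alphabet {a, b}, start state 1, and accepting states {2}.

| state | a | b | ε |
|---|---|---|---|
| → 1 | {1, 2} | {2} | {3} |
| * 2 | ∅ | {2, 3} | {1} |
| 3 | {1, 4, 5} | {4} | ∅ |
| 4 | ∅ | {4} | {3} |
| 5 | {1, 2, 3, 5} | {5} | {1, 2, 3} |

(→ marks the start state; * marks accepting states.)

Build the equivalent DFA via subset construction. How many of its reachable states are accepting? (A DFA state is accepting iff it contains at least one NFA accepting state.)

Start state of the DFA: {1, 3} (ε-closure of the NFA start).
{1, 3} --a--> {1, 2, 3, 4, 5}  [new]
{1, 3} --b--> {1, 2, 3, 4}  [new]
{1, 2, 3, 4, 5} --a--> {1, 2, 3, 4, 5}  [seen]
{1, 2, 3, 4, 5} --b--> {1, 2, 3, 4, 5}  [seen]
{1, 2, 3, 4} --a--> {1, 2, 3, 4, 5}  [seen]
{1, 2, 3, 4} --b--> {1, 2, 3, 4}  [seen]
Reachable DFA states: {1, 3}, {1, 2, 3, 4, 5}, {1, 2, 3, 4}.
Accepting DFA states (contain an NFA accepting state): {1, 2, 3, 4, 5}, {1, 2, 3, 4}.

2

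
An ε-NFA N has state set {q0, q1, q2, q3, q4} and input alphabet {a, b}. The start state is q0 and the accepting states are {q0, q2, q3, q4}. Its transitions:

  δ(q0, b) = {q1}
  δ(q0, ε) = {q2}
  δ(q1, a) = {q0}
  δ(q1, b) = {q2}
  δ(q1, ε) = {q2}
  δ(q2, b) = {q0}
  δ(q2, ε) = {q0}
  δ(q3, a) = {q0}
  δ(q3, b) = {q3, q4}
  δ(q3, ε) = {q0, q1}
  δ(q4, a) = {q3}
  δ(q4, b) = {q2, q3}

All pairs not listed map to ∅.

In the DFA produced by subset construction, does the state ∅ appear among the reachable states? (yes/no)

Start state of the DFA: {q0, q2} (ε-closure of the NFA start).
{q0, q2} --a--> ∅  [new]
{q0, q2} --b--> {q0, q1, q2}  [new]
∅ --a--> ∅  [seen]
∅ --b--> ∅  [seen]
{q0, q1, q2} --a--> {q0, q2}  [seen]
{q0, q1, q2} --b--> {q0, q1, q2}  [seen]
Reachable DFA states: {q0, q2}, ∅, {q0, q1, q2}.
∅ is among them.

yes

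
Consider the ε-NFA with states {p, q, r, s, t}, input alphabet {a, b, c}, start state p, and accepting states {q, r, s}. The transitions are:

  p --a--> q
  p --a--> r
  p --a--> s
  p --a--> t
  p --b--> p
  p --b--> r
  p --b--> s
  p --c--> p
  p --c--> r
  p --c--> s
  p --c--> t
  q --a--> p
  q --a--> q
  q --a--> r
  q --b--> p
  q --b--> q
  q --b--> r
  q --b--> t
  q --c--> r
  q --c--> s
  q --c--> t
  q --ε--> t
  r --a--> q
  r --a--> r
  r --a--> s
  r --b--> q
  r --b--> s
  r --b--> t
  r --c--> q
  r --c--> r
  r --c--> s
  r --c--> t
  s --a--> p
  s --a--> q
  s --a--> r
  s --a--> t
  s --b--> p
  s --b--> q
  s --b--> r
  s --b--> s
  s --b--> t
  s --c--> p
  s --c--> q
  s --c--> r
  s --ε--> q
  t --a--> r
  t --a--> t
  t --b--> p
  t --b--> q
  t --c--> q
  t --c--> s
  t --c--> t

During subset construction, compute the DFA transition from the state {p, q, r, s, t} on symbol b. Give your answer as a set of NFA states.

δ(p,b) = {p, r, s}; δ(q,b) = {p, q, r, t}; δ(r,b) = {q, s, t}; δ(s,b) = {p, q, r, s, t}; δ(t,b) = {p, q}.
Union: {p, q, r, s, t}.

{p, q, r, s, t}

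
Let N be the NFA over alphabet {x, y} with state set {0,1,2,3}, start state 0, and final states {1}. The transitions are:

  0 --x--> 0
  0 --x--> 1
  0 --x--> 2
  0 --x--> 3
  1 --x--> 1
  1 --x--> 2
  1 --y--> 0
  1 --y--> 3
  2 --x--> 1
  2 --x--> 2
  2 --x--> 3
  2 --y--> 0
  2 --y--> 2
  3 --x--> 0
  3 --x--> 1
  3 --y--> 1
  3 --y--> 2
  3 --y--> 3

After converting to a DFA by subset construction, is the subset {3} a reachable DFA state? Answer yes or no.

no

Start state of the DFA: {0}.
{0} --x--> {0,1,2,3}  [new]
{0} --y--> ∅  [new]
{0,1,2,3} --x--> {0,1,2,3}  [seen]
{0,1,2,3} --y--> {0,1,2,3}  [seen]
∅ --x--> ∅  [seen]
∅ --y--> ∅  [seen]
Reachable DFA states: {0}, {0,1,2,3}, ∅.
{3} is not among them.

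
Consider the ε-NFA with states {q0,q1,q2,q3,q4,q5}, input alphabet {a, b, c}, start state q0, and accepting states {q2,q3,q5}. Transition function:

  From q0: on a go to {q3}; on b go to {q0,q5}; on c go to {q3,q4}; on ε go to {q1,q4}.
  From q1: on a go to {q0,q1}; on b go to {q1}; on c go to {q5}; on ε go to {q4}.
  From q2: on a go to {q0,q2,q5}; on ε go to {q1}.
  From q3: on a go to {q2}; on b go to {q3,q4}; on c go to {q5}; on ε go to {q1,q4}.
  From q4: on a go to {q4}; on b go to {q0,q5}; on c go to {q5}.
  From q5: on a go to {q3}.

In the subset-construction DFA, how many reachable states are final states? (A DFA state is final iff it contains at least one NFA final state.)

Start state of the DFA: {q0,q1,q4} (ε-closure of the NFA start).
{q0,q1,q4} --a--> {q0,q1,q3,q4}  [new]
{q0,q1,q4} --b--> {q0,q1,q4,q5}  [new]
{q0,q1,q4} --c--> {q1,q3,q4,q5}  [new]
{q0,q1,q3,q4} --a--> {q0,q1,q2,q3,q4}  [new]
{q0,q1,q3,q4} --b--> {q0,q1,q3,q4,q5}  [new]
{q0,q1,q3,q4} --c--> {q1,q3,q4,q5}  [seen]
{q0,q1,q4,q5} --a--> {q0,q1,q3,q4}  [seen]
{q0,q1,q4,q5} --b--> {q0,q1,q4,q5}  [seen]
{q0,q1,q4,q5} --c--> {q1,q3,q4,q5}  [seen]
{q1,q3,q4,q5} --a--> {q0,q1,q2,q3,q4}  [seen]
{q1,q3,q4,q5} --b--> {q0,q1,q3,q4,q5}  [seen]
{q1,q3,q4,q5} --c--> {q5}  [new]
{q0,q1,q2,q3,q4} --a--> {q0,q1,q2,q3,q4,q5}  [new]
{q0,q1,q2,q3,q4} --b--> {q0,q1,q3,q4,q5}  [seen]
{q0,q1,q2,q3,q4} --c--> {q1,q3,q4,q5}  [seen]
{q0,q1,q3,q4,q5} --a--> {q0,q1,q2,q3,q4}  [seen]
{q0,q1,q3,q4,q5} --b--> {q0,q1,q3,q4,q5}  [seen]
{q0,q1,q3,q4,q5} --c--> {q1,q3,q4,q5}  [seen]
{q5} --a--> {q1,q3,q4}  [new]
{q5} --b--> ∅  [new]
{q5} --c--> ∅  [seen]
{q0,q1,q2,q3,q4,q5} --a--> {q0,q1,q2,q3,q4,q5}  [seen]
{q0,q1,q2,q3,q4,q5} --b--> {q0,q1,q3,q4,q5}  [seen]
{q0,q1,q2,q3,q4,q5} --c--> {q1,q3,q4,q5}  [seen]
{q1,q3,q4} --a--> {q0,q1,q2,q4}  [new]
{q1,q3,q4} --b--> {q0,q1,q3,q4,q5}  [seen]
{q1,q3,q4} --c--> {q5}  [seen]
∅ --a--> ∅  [seen]
∅ --b--> ∅  [seen]
∅ --c--> ∅  [seen]
{q0,q1,q2,q4} --a--> {q0,q1,q2,q3,q4,q5}  [seen]
{q0,q1,q2,q4} --b--> {q0,q1,q4,q5}  [seen]
{q0,q1,q2,q4} --c--> {q1,q3,q4,q5}  [seen]
Reachable DFA states: {q0,q1,q4}, {q0,q1,q3,q4}, {q0,q1,q4,q5}, {q1,q3,q4,q5}, {q0,q1,q2,q3,q4}, {q0,q1,q3,q4,q5}, {q5}, {q0,q1,q2,q3,q4,q5}, {q1,q3,q4}, ∅, {q0,q1,q2,q4}.
Accepting DFA states (contain an NFA accepting state): {q0,q1,q3,q4}, {q0,q1,q4,q5}, {q1,q3,q4,q5}, {q0,q1,q2,q3,q4}, {q0,q1,q3,q4,q5}, {q5}, {q0,q1,q2,q3,q4,q5}, {q1,q3,q4}, {q0,q1,q2,q4}.

9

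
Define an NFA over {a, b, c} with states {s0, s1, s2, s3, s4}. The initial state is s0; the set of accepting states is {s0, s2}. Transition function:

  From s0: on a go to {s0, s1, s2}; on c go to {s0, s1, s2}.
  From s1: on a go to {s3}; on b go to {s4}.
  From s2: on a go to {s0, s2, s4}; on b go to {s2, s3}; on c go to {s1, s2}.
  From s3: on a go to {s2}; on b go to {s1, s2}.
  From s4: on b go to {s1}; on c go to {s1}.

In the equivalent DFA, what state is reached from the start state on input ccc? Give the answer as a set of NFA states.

Start: {s0}.
δ(s0,c) = {s0, s1, s2}.
Union: {s0, s1, s2}.
After c: {s0, s1, s2}.
δ(s0,c) = {s0, s1, s2}; δ(s1,c) = ∅; δ(s2,c) = {s1, s2}.
Union: {s0, s1, s2}.
After c: {s0, s1, s2}.
δ(s0,c) = {s0, s1, s2}; δ(s1,c) = ∅; δ(s2,c) = {s1, s2}.
Union: {s0, s1, s2}.
After c: {s0, s1, s2}.

{s0, s1, s2}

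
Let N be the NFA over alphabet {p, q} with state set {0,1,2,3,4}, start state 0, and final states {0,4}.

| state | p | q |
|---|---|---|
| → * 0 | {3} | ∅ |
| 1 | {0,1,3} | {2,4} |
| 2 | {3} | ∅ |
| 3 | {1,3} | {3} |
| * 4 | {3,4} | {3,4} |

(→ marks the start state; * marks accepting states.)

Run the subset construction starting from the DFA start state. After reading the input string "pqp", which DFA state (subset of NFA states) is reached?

{1,3}

Start: {0}.
δ(0,p) = {3}.
Union: {3}.
After p: {3}.
δ(3,q) = {3}.
Union: {3}.
After q: {3}.
δ(3,p) = {1,3}.
Union: {1,3}.
After p: {1,3}.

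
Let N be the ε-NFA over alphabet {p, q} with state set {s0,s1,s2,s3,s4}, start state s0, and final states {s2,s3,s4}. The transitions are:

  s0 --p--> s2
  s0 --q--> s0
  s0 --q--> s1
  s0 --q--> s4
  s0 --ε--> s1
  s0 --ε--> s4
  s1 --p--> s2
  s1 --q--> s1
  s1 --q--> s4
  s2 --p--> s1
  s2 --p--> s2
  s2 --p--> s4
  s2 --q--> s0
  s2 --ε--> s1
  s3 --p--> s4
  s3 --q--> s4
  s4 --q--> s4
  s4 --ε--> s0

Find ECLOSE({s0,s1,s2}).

Begin with {s0,s1,s2}.
s0 →ε {s1,s4}; add s4.
ε-closure = {s0,s1,s2,s4}.

{s0,s1,s2,s4}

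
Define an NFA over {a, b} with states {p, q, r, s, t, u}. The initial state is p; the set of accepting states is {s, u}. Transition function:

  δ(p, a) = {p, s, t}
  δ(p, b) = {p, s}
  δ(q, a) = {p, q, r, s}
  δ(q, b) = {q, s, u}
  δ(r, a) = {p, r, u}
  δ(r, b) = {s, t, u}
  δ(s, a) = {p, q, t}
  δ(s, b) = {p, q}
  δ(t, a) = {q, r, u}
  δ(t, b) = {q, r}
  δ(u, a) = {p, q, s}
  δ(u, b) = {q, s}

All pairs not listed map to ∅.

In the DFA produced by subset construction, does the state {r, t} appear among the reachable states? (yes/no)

no

Start state of the DFA: {p}.
{p} --a--> {p, s, t}  [new]
{p} --b--> {p, s}  [new]
{p, s, t} --a--> {p, q, r, s, t, u}  [new]
{p, s, t} --b--> {p, q, r, s}  [new]
{p, s} --a--> {p, q, s, t}  [new]
{p, s} --b--> {p, q, s}  [new]
{p, q, r, s, t, u} --a--> {p, q, r, s, t, u}  [seen]
{p, q, r, s, t, u} --b--> {p, q, r, s, t, u}  [seen]
{p, q, r, s} --a--> {p, q, r, s, t, u}  [seen]
{p, q, r, s} --b--> {p, q, s, t, u}  [new]
{p, q, s, t} --a--> {p, q, r, s, t, u}  [seen]
{p, q, s, t} --b--> {p, q, r, s, u}  [new]
{p, q, s} --a--> {p, q, r, s, t}  [new]
{p, q, s} --b--> {p, q, s, u}  [new]
{p, q, s, t, u} --a--> {p, q, r, s, t, u}  [seen]
{p, q, s, t, u} --b--> {p, q, r, s, u}  [seen]
{p, q, r, s, u} --a--> {p, q, r, s, t, u}  [seen]
{p, q, r, s, u} --b--> {p, q, s, t, u}  [seen]
{p, q, r, s, t} --a--> {p, q, r, s, t, u}  [seen]
{p, q, r, s, t} --b--> {p, q, r, s, t, u}  [seen]
{p, q, s, u} --a--> {p, q, r, s, t}  [seen]
{p, q, s, u} --b--> {p, q, s, u}  [seen]
Reachable DFA states: {p}, {p, s, t}, {p, s}, {p, q, r, s, t, u}, {p, q, r, s}, {p, q, s, t}, {p, q, s}, {p, q, s, t, u}, {p, q, r, s, u}, {p, q, r, s, t}, {p, q, s, u}.
{r, t} is not among them.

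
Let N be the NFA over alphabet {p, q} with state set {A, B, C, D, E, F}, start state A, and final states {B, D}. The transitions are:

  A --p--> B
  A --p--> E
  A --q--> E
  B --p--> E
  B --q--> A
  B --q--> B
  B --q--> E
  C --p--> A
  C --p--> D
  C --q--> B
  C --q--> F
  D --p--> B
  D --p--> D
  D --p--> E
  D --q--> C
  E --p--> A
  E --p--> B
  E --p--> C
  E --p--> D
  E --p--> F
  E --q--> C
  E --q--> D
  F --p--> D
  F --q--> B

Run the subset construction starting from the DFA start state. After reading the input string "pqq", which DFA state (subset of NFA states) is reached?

{A, B, C, D, E, F}

Start: {A}.
δ(A,p) = {B, E}.
Union: {B, E}.
After p: {B, E}.
δ(B,q) = {A, B, E}; δ(E,q) = {C, D}.
Union: {A, B, C, D, E}.
After q: {A, B, C, D, E}.
δ(A,q) = {E}; δ(B,q) = {A, B, E}; δ(C,q) = {B, F}; δ(D,q) = {C}; δ(E,q) = {C, D}.
Union: {A, B, C, D, E, F}.
After q: {A, B, C, D, E, F}.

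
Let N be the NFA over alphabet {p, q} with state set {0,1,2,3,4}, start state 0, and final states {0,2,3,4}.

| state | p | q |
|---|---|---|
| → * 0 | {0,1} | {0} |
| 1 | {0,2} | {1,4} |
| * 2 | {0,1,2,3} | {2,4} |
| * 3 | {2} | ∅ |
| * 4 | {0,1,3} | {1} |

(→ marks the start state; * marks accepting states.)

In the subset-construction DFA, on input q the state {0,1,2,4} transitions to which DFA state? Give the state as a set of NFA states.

{0,1,2,4}

δ(0,q) = {0}; δ(1,q) = {1,4}; δ(2,q) = {2,4}; δ(4,q) = {1}.
Union: {0,1,2,4}.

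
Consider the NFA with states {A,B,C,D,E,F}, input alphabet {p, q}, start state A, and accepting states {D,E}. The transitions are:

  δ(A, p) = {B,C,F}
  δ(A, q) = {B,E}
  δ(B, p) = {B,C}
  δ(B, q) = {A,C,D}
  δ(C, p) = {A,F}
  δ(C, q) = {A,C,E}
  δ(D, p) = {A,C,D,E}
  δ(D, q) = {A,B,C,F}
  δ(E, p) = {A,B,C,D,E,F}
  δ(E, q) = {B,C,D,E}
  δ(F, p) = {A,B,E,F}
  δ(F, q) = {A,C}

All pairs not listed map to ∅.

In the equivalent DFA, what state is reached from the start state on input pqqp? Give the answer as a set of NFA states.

{A,B,C,D,E,F}

Start: {A}.
δ(A,p) = {B,C,F}.
Union: {B,C,F}.
After p: {B,C,F}.
δ(B,q) = {A,C,D}; δ(C,q) = {A,C,E}; δ(F,q) = {A,C}.
Union: {A,C,D,E}.
After q: {A,C,D,E}.
δ(A,q) = {B,E}; δ(C,q) = {A,C,E}; δ(D,q) = {A,B,C,F}; δ(E,q) = {B,C,D,E}.
Union: {A,B,C,D,E,F}.
After q: {A,B,C,D,E,F}.
δ(A,p) = {B,C,F}; δ(B,p) = {B,C}; δ(C,p) = {A,F}; δ(D,p) = {A,C,D,E}; δ(E,p) = {A,B,C,D,E,F}; δ(F,p) = {A,B,E,F}.
Union: {A,B,C,D,E,F}.
After p: {A,B,C,D,E,F}.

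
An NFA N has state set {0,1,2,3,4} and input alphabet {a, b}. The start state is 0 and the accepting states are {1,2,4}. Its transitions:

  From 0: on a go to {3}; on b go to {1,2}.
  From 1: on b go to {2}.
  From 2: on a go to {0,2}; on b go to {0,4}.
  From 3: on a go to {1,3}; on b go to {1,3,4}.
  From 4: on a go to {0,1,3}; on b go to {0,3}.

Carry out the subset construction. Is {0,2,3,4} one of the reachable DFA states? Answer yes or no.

Start state of the DFA: {0}.
{0} --a--> {3}  [new]
{0} --b--> {1,2}  [new]
{3} --a--> {1,3}  [new]
{3} --b--> {1,3,4}  [new]
{1,2} --a--> {0,2}  [new]
{1,2} --b--> {0,2,4}  [new]
{1,3} --a--> {1,3}  [seen]
{1,3} --b--> {1,2,3,4}  [new]
{1,3,4} --a--> {0,1,3}  [new]
{1,3,4} --b--> {0,1,2,3,4}  [new]
{0,2} --a--> {0,2,3}  [new]
{0,2} --b--> {0,1,2,4}  [new]
{0,2,4} --a--> {0,1,2,3}  [new]
{0,2,4} --b--> {0,1,2,3,4}  [seen]
{1,2,3,4} --a--> {0,1,2,3}  [seen]
{1,2,3,4} --b--> {0,1,2,3,4}  [seen]
{0,1,3} --a--> {1,3}  [seen]
{0,1,3} --b--> {1,2,3,4}  [seen]
{0,1,2,3,4} --a--> {0,1,2,3}  [seen]
{0,1,2,3,4} --b--> {0,1,2,3,4}  [seen]
{0,2,3} --a--> {0,1,2,3}  [seen]
{0,2,3} --b--> {0,1,2,3,4}  [seen]
{0,1,2,4} --a--> {0,1,2,3}  [seen]
{0,1,2,4} --b--> {0,1,2,3,4}  [seen]
{0,1,2,3} --a--> {0,1,2,3}  [seen]
{0,1,2,3} --b--> {0,1,2,3,4}  [seen]
Reachable DFA states: {0}, {3}, {1,2}, {1,3}, {1,3,4}, {0,2}, {0,2,4}, {1,2,3,4}, {0,1,3}, {0,1,2,3,4}, {0,2,3}, {0,1,2,4}, {0,1,2,3}.
{0,2,3,4} is not among them.

no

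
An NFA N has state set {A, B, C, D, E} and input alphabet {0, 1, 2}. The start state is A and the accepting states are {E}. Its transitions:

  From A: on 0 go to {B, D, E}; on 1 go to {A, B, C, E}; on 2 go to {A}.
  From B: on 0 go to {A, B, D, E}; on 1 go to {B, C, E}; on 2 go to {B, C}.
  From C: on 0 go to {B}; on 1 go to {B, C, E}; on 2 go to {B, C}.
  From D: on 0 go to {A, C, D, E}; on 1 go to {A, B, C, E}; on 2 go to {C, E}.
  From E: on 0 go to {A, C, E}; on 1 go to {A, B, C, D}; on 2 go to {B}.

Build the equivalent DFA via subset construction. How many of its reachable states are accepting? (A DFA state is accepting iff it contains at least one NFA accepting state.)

5

Start state of the DFA: {A}.
{A} --0--> {B, D, E}  [new]
{A} --1--> {A, B, C, E}  [new]
{A} --2--> {A}  [seen]
{B, D, E} --0--> {A, B, C, D, E}  [new]
{B, D, E} --1--> {A, B, C, D, E}  [seen]
{B, D, E} --2--> {B, C, E}  [new]
{A, B, C, E} --0--> {A, B, C, D, E}  [seen]
{A, B, C, E} --1--> {A, B, C, D, E}  [seen]
{A, B, C, E} --2--> {A, B, C}  [new]
{A, B, C, D, E} --0--> {A, B, C, D, E}  [seen]
{A, B, C, D, E} --1--> {A, B, C, D, E}  [seen]
{A, B, C, D, E} --2--> {A, B, C, E}  [seen]
{B, C, E} --0--> {A, B, C, D, E}  [seen]
{B, C, E} --1--> {A, B, C, D, E}  [seen]
{B, C, E} --2--> {B, C}  [new]
{A, B, C} --0--> {A, B, D, E}  [new]
{A, B, C} --1--> {A, B, C, E}  [seen]
{A, B, C} --2--> {A, B, C}  [seen]
{B, C} --0--> {A, B, D, E}  [seen]
{B, C} --1--> {B, C, E}  [seen]
{B, C} --2--> {B, C}  [seen]
{A, B, D, E} --0--> {A, B, C, D, E}  [seen]
{A, B, D, E} --1--> {A, B, C, D, E}  [seen]
{A, B, D, E} --2--> {A, B, C, E}  [seen]
Reachable DFA states: {A}, {B, D, E}, {A, B, C, E}, {A, B, C, D, E}, {B, C, E}, {A, B, C}, {B, C}, {A, B, D, E}.
Accepting DFA states (contain an NFA accepting state): {B, D, E}, {A, B, C, E}, {A, B, C, D, E}, {B, C, E}, {A, B, D, E}.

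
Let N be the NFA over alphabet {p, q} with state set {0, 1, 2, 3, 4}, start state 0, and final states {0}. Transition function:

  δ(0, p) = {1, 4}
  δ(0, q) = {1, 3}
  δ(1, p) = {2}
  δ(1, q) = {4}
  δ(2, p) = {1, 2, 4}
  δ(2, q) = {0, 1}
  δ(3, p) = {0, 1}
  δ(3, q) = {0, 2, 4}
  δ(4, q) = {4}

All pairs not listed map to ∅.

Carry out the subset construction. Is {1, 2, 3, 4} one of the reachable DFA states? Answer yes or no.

Start state of the DFA: {0}.
{0} --p--> {1, 4}  [new]
{0} --q--> {1, 3}  [new]
{1, 4} --p--> {2}  [new]
{1, 4} --q--> {4}  [new]
{1, 3} --p--> {0, 1, 2}  [new]
{1, 3} --q--> {0, 2, 4}  [new]
{2} --p--> {1, 2, 4}  [new]
{2} --q--> {0, 1}  [new]
{4} --p--> ∅  [new]
{4} --q--> {4}  [seen]
{0, 1, 2} --p--> {1, 2, 4}  [seen]
{0, 1, 2} --q--> {0, 1, 3, 4}  [new]
{0, 2, 4} --p--> {1, 2, 4}  [seen]
{0, 2, 4} --q--> {0, 1, 3, 4}  [seen]
{1, 2, 4} --p--> {1, 2, 4}  [seen]
{1, 2, 4} --q--> {0, 1, 4}  [new]
{0, 1} --p--> {1, 2, 4}  [seen]
{0, 1} --q--> {1, 3, 4}  [new]
∅ --p--> ∅  [seen]
∅ --q--> ∅  [seen]
{0, 1, 3, 4} --p--> {0, 1, 2, 4}  [new]
{0, 1, 3, 4} --q--> {0, 1, 2, 3, 4}  [new]
{0, 1, 4} --p--> {1, 2, 4}  [seen]
{0, 1, 4} --q--> {1, 3, 4}  [seen]
{1, 3, 4} --p--> {0, 1, 2}  [seen]
{1, 3, 4} --q--> {0, 2, 4}  [seen]
{0, 1, 2, 4} --p--> {1, 2, 4}  [seen]
{0, 1, 2, 4} --q--> {0, 1, 3, 4}  [seen]
{0, 1, 2, 3, 4} --p--> {0, 1, 2, 4}  [seen]
{0, 1, 2, 3, 4} --q--> {0, 1, 2, 3, 4}  [seen]
Reachable DFA states: {0}, {1, 4}, {1, 3}, {2}, {4}, {0, 1, 2}, {0, 2, 4}, {1, 2, 4}, {0, 1}, ∅, {0, 1, 3, 4}, {0, 1, 4}, {1, 3, 4}, {0, 1, 2, 4}, {0, 1, 2, 3, 4}.
{1, 2, 3, 4} is not among them.

no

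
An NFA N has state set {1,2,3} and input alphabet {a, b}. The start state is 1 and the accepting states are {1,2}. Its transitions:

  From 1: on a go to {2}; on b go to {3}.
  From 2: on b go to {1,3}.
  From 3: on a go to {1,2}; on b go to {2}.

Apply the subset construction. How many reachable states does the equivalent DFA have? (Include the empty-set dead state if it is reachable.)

Start state of the DFA: {1}.
{1} --a--> {2}  [new]
{1} --b--> {3}  [new]
{2} --a--> ∅  [new]
{2} --b--> {1,3}  [new]
{3} --a--> {1,2}  [new]
{3} --b--> {2}  [seen]
∅ --a--> ∅  [seen]
∅ --b--> ∅  [seen]
{1,3} --a--> {1,2}  [seen]
{1,3} --b--> {2,3}  [new]
{1,2} --a--> {2}  [seen]
{1,2} --b--> {1,3}  [seen]
{2,3} --a--> {1,2}  [seen]
{2,3} --b--> {1,2,3}  [new]
{1,2,3} --a--> {1,2}  [seen]
{1,2,3} --b--> {1,2,3}  [seen]
Reachable DFA states: {1}, {2}, {3}, ∅, {1,3}, {1,2}, {2,3}, {1,2,3}.

8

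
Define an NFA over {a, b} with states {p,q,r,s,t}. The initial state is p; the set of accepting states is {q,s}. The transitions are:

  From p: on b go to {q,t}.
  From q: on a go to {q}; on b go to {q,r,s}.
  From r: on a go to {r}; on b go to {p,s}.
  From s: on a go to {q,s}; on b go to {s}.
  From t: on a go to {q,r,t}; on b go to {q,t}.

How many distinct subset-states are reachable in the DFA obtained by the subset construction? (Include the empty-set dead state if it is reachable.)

6

Start state of the DFA: {p}.
{p} --a--> ∅  [new]
{p} --b--> {q,t}  [new]
∅ --a--> ∅  [seen]
∅ --b--> ∅  [seen]
{q,t} --a--> {q,r,t}  [new]
{q,t} --b--> {q,r,s,t}  [new]
{q,r,t} --a--> {q,r,t}  [seen]
{q,r,t} --b--> {p,q,r,s,t}  [new]
{q,r,s,t} --a--> {q,r,s,t}  [seen]
{q,r,s,t} --b--> {p,q,r,s,t}  [seen]
{p,q,r,s,t} --a--> {q,r,s,t}  [seen]
{p,q,r,s,t} --b--> {p,q,r,s,t}  [seen]
Reachable DFA states: {p}, ∅, {q,t}, {q,r,t}, {q,r,s,t}, {p,q,r,s,t}.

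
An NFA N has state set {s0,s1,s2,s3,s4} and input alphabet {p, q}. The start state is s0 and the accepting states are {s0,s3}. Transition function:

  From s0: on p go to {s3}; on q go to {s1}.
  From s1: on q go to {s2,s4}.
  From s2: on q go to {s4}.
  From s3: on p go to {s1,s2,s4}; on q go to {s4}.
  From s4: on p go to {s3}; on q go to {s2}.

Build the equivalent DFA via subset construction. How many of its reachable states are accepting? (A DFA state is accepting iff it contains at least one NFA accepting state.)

Start state of the DFA: {s0}.
{s0} --p--> {s3}  [new]
{s0} --q--> {s1}  [new]
{s3} --p--> {s1,s2,s4}  [new]
{s3} --q--> {s4}  [new]
{s1} --p--> ∅  [new]
{s1} --q--> {s2,s4}  [new]
{s1,s2,s4} --p--> {s3}  [seen]
{s1,s2,s4} --q--> {s2,s4}  [seen]
{s4} --p--> {s3}  [seen]
{s4} --q--> {s2}  [new]
∅ --p--> ∅  [seen]
∅ --q--> ∅  [seen]
{s2,s4} --p--> {s3}  [seen]
{s2,s4} --q--> {s2,s4}  [seen]
{s2} --p--> ∅  [seen]
{s2} --q--> {s4}  [seen]
Reachable DFA states: {s0}, {s3}, {s1}, {s1,s2,s4}, {s4}, ∅, {s2,s4}, {s2}.
Accepting DFA states (contain an NFA accepting state): {s0}, {s3}.

2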